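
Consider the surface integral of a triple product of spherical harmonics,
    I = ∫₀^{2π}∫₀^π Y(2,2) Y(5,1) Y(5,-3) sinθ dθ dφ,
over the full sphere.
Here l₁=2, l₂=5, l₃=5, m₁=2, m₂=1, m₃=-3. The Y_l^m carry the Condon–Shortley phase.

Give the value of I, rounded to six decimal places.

0.171169

Rules hold: Σm=0, L=12 even, 3≤5≤7.
N = 5·11·11 = 605
Δ = 2!·2!·8!/13! = 1/38610
Racah Σ t=0..2: t=0:+1/2880 t=1:−1/576 t=2:+1/2880 = -1/960
⇒ 3j(2 5 5; 0 0 0)² = 10/429, sgn +1
Racah Σ t=0..0: t=0:+1/5760 = 1/5760
⇒ 3j(2 5 5; 2 1 -3)² = 56/2145, sgn +1
4πI² = N·(3j₀)²·(3jₘ)² = 560/1521
I = +1·√(0.368179/4π) = 0.17116875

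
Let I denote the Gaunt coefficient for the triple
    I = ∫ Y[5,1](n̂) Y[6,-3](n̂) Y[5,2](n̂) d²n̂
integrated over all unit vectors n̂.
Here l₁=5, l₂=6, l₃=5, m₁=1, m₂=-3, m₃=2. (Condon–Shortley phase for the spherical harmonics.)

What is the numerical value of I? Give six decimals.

-0.071298

Rules hold: Σm=0, L=16 even, 1≤5≤11.
N = 11·13·11 = 1573
Δ = 6!·4!·6!/17! = 1/28588560
Racah Σ t=1..5: t=1:−1/345600 t=2:+1/13824 t=3:−1/5184 t=4:+1/13824 t=5:−1/345600 = -7/129600
⇒ 3j(5 6 5; 0 0 0)² = 80/7293, sgn +1
Racah Σ t=0..3: t=0:+1/622080 t=1:−1/34560 t=2:+1/23040 t=3:−1/155520 = 1/103680
⇒ 3j(5 6 5; 1 -3 2)² = 9/2431, sgn -1
4πI² = N·(3j₀)²·(3jₘ)² = 240/3757
I = -1·√(0.0638808/4π) = -0.07129845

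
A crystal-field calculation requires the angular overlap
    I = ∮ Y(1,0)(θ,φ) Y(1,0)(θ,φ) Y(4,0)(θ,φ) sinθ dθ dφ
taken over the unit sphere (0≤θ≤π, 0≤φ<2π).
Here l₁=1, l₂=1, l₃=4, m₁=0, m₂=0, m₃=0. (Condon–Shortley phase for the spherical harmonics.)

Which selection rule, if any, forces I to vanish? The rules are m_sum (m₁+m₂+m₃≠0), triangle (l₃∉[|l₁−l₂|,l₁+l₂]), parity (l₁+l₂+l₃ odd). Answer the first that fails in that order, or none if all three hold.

triangle

Σmᵢ = 0  ✓
l₃∈[|l₁−l₂|,l₁+l₂]=[0,2], have l₃=4  ✗
Σlᵢ = 6 ⇒ even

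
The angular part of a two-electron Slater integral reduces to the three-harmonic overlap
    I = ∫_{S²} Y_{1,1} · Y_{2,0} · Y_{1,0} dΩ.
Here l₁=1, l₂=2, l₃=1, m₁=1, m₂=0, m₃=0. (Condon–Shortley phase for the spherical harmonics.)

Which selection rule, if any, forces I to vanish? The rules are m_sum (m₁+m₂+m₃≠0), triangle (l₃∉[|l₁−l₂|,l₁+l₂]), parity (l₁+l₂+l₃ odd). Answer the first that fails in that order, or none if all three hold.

m_sum

m₁+m₂+m₃ = 1 + 0 + 0 = 1  ✗
triangle: |1−2|=1 ≤ l₃=1 ≤ 1+2=3
parity: l₁+l₂+l₃ = 4 is even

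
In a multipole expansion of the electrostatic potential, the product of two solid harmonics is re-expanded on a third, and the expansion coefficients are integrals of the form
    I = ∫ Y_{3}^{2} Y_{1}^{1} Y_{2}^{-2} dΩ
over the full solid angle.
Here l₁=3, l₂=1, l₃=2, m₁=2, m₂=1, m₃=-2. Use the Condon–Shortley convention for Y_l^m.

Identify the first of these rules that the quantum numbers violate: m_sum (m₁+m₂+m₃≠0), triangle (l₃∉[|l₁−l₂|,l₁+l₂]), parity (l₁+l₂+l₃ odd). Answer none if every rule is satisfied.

m₁+m₂+m₃ = 2 + 1 − 2 = 1  ✗
triangle: |3−1|=2 ≤ l₃=2 ≤ 3+1=4
parity: l₁+l₂+l₃ = 6 is even

m_sum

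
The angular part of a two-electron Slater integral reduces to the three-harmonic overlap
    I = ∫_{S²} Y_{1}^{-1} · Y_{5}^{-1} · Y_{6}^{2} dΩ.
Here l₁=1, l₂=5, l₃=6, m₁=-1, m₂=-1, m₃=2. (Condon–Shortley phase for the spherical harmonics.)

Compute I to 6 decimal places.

0.216205

Checks pass: Σm=0; 12 even; l₃=6∈[4,6].
(2·1+1)(2·5+1)(2·6+1) = 429
Δ: 0! 2! 10! / 13! → 1/858
sum: t=0:+1/14400 = 1/14400
3j²(1 5 6; 0 0 0) = Δ·Π!·Σ² = 6/143  (sign +1)
sum: t=0:+1/34560 = 1/34560
3j²(1 5 6; -1 -1 2) = Δ·Π!·Σ² = 14/429  (sign +1)
combine: 4πI² = 429·6/143·14/429 = 84/143
take √, sign +1: I = 0.21620548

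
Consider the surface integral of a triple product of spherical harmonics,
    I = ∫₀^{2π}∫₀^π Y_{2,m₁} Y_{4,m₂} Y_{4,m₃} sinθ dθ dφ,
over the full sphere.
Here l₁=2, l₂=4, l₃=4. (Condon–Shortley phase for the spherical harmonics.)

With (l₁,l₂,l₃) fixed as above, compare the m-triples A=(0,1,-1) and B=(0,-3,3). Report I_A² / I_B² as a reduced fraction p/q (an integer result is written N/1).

289/49

Shared (l₁,l₂,l₃)=(2,4,4): N and (l;000)² cancel in I_A²/I_B².
A: Δ = 2!·2!·6!/11! = 1/13860; Racah Σ t=0..2: t=0:+1/480 t=1:−1/48 t=2:+1/144 = -17/1440; ⇒ 3j(2 4 4; 0 1 -1)² = 289/13860, sgn +1
B: Δ = 2!·2!·6!/11! = 1/13860; Racah Σ t=0..1: t=0:+1/480 t=1:−1/720 = 1/1440; ⇒ 3j(2 4 4; 0 -3 3)² = 7/1980, sgn -1
I_A²/I_B² = (289/13860)/(7/1980) = 289/49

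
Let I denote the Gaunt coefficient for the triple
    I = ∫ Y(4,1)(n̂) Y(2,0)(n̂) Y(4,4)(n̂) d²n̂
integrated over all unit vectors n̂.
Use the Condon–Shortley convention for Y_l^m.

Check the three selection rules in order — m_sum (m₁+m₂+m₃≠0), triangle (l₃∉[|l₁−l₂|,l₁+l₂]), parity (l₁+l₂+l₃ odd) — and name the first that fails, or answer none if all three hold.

Σmᵢ = 5  ✗
l₃∈[|l₁−l₂|,l₁+l₂]=[2,6], have l₃=4
Σlᵢ = 10 ⇒ even

m_sum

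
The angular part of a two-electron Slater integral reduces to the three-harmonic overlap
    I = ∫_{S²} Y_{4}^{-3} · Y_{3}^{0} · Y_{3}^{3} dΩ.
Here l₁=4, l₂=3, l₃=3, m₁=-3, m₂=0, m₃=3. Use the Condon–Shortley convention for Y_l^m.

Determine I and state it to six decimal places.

Checks pass: Σm=0; 10 even; l₃=3∈[1,7].
(2·4+1)(2·3+1)(2·3+1) = 441
Δ: 4! 4! 2! / 11! → 1/34650
sum: t=1:−1/72 t=2:+1/16 t=3:−1/72 = 5/144
3j²(4 3 3; 0 0 0) = Δ·Π!·Σ² = 2/77  (sign -1)
sum: t=3:−1/288 = -1/288
3j²(4 3 3; -3 0 3) = Δ·Π!·Σ² = 1/22  (sign -1)
combine: 4πI² = 441·2/77·1/22 = 63/121
take √, sign +1: I = 0.20355073

0.203551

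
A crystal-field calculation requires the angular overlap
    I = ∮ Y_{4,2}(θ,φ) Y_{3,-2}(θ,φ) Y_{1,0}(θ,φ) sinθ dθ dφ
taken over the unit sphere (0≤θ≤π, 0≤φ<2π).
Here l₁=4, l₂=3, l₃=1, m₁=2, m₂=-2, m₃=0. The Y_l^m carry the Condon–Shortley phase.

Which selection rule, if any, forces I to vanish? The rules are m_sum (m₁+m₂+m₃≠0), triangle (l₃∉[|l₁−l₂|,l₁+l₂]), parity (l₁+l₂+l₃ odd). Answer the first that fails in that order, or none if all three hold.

Σmᵢ = 0  ✓
l₃∈[|l₁−l₂|,l₁+l₂]=[1,7], have l₃=1  ✓
Σlᵢ = 8 ⇒ even  ✓

none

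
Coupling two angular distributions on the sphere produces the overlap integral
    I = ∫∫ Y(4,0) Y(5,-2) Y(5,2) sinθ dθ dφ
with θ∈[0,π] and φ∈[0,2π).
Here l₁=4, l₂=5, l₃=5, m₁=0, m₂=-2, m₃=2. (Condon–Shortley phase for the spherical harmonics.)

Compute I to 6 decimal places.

-0.021700

Rules hold: Σm=0, L=14 even, 1≤5≤9.
N = 9·11·11 = 1089
Δ = 4!·4!·6!/15! = 1/3153150
Racah Σ t=0..4: t=0:+1/69120 t=1:−1/1728 t=2:+1/576 t=3:−1/1728 t=4:+1/69120 = 7/11520
⇒ 3j(4 5 5; 0 0 0)² = 2/143, sgn -1
Racah Σ t=0..3: t=0:+1/20736 t=1:−1/1728 t=2:+1/1920 t=3:−1/25920 = -1/20736
⇒ 3j(4 5 5; 0 -2 2)² = 1/2574, sgn +1
4πI² = N·(3j₀)²·(3jₘ)² = 1/169
I = -1·√(0.00591716/4π) = -0.02169960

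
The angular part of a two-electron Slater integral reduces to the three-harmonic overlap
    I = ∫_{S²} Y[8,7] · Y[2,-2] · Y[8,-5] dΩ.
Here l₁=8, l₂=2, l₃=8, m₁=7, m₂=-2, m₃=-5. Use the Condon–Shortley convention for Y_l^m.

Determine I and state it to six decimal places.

0.096220

Checks pass: Σm=0; 18 even; l₃=8∈[6,10].
(2·8+1)(2·2+1)(2·8+1) = 1445
Δ: 2! 14! 2! / 19! → 1/348840
sum: t=0:+1/116121600 t=1:−1/25401600 t=2:+1/116121600 = -1/45158400
3j²(8 2 8; 0 0 0) = Δ·Π!·Σ² = 24/1615  (sign -1)
sum: t=0:+1/24908083200 = 1/24908083200
3j²(8 2 8; 7 -2 -5) = Δ·Π!·Σ² = 7/1292  (sign -1)
combine: 4πI² = 1445·24/1615·7/1292 = 42/361
take √, sign +1: I = 0.09622017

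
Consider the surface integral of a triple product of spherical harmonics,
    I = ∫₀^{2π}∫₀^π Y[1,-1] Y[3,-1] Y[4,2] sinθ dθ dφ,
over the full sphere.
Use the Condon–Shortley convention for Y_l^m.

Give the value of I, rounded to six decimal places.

0.238414

Rules hold: Σm=0, L=8 even, 2≤4≤4.
N = 3·7·9 = 189
Δ = 0!·2!·6!/9! = 1/252
Racah Σ t=0..0: t=0:+1/36 = 1/36
⇒ 3j(1 3 4; 0 0 0)² = 4/63, sgn +1
Racah Σ t=0..0: t=0:+1/96 = 1/96
⇒ 3j(1 3 4; -1 -1 2)² = 5/84, sgn +1
4πI² = N·(3j₀)²·(3jₘ)² = 5/7
I = +1·√(0.714286/4π) = 0.23841361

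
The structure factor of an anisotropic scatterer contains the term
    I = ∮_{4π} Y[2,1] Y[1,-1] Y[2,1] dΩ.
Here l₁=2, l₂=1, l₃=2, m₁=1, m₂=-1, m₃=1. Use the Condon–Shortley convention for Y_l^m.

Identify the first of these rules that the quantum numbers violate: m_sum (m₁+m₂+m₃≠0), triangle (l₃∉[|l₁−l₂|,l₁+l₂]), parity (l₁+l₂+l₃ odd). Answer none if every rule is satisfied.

m_sum

azimuthal sum: 1 − 1 + 1 = 1  ✗
1 ≤ 2 ≤ 3 (triangle on l)
L = 2 + 1 + 2 = 5 (odd)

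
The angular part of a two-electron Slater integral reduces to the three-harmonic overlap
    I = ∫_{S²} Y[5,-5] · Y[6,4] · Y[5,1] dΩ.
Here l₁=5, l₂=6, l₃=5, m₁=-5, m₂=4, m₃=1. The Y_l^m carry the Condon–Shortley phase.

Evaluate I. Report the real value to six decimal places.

m-sum 0 ✓  L=16 even ✓  1≤5≤11 ✓
Π(2lᵢ+1) = 11×13×11 = 1573
triangle coeff Δ(5,6,5) = 1/28588560
Σ_t [1,5]: t=1:−1/345600 t=2:+1/13824 t=3:−1/5184 t=4:+1/13824 t=5:−1/345600 = -7/129600
(3j)²=80/7293 [(5 6 5; 0 0 0)], sign=+1
Σ_t [6,6]: t=6:+1/829440 = 1/829440
(3j)²=225/9724 [(5 6 5; -5 4 1)], sign=+1
⇒ 4πI² = 1500/3757
I = (+1)√(1500/3757/(4π)) = 0.17824613

0.178246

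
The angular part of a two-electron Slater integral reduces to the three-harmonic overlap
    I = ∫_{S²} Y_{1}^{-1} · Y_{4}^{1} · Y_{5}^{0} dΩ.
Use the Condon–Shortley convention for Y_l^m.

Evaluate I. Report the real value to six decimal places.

0.155288

m-sum 0 ✓  L=10 even ✓  3≤5≤5 ✓
Π(2lᵢ+1) = 3×9×11 = 297
triangle coeff Δ(1,4,5) = 1/495
Σ_t [0,0]: t=0:+1/576 = 1/576
(3j)²=5/99 [(1 4 5; 0 0 0)], sign=-1
Σ_t [0,0]: t=0:+1/1440 = 1/1440
(3j)²=2/99 [(1 4 5; -1 1 0)], sign=-1
⇒ 4πI² = 10/33
I = (+1)√(10/33/(4π)) = 0.15528807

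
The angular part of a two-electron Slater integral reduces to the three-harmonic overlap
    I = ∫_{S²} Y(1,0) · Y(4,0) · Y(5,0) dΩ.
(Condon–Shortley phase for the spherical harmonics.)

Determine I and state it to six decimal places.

0.245532

Rules hold: Σm=0, L=10 even, 3≤5≤5.
N = 3·9·11 = 297
Δ = 0!·2!·8!/11! = 1/495
Racah Σ t=0..0: t=0:+1/576 = 1/576
⇒ 3j(1 4 5; 0 0 0)² = 5/99, sgn -1
(m-triple is (0,0,0) — same symbol as above.)
4πI² = N·(3j₀)²·(3jₘ)² = 25/33
I = +1·√(0.757576/4π) = 0.24553200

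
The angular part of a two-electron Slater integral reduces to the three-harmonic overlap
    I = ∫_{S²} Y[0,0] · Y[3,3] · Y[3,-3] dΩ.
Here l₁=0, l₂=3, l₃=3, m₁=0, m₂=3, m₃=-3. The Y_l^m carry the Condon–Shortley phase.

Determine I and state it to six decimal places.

Rules hold: Σm=0, L=6 even, 3≤3≤3.
N = 1·7·7 = 49
Δ = 0!·0!·6!/7! = 1/7
Racah Σ t=0..0: t=0:+1/36 = 1/36
⇒ 3j(0 3 3; 0 0 0)² = 1/7, sgn -1
Racah Σ t=0..0: t=0:+1/720 = 1/720
⇒ 3j(0 3 3; 0 3 -3)² = 1/7, sgn +1
4πI² = N·(3j₀)²·(3jₘ)² = 1/1
I = -1·√(1/4π) = -0.28209479

-0.282095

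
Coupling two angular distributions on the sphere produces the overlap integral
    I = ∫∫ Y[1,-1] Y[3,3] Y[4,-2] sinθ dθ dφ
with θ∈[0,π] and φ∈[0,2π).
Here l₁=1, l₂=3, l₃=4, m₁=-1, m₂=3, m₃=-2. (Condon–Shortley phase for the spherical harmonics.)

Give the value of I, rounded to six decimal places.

0.061558

Checks pass: Σm=0; 8 even; l₃=4∈[2,4].
(2·1+1)(2·3+1)(2·4+1) = 189
Δ: 0! 2! 6! / 9! → 1/252
sum: t=0:+1/36 = 1/36
3j²(1 3 4; 0 0 0) = Δ·Π!·Σ² = 4/63  (sign +1)
sum: t=0:+1/1440 = 1/1440
3j²(1 3 4; -1 3 -2) = Δ·Π!·Σ² = 1/252  (sign +1)
combine: 4πI² = 189·4/63·1/252 = 1/21
take √, sign +1: I = 0.06155813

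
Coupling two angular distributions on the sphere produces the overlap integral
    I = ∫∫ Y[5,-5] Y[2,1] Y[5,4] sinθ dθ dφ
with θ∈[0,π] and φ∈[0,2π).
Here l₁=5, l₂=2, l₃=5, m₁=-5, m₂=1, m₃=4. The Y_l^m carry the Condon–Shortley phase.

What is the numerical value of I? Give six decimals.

-0.187924

Checks pass: Σm=0; 12 even; l₃=5∈[3,7].
(2·5+1)(2·2+1)(2·5+1) = 605
Δ: 2! 8! 2! / 13! → 1/38610
sum: t=0:+1/2880 t=1:−1/576 t=2:+1/2880 = -1/960
3j²(5 2 5; 0 0 0) = Δ·Π!·Σ² = 10/429  (sign +1)
sum: t=2:+1/80640 = 1/80640
3j²(5 2 5; -5 1 4) = Δ·Π!·Σ² = 9/286  (sign -1)
combine: 4πI² = 605·10/429·9/286 = 75/169
take √, sign -1: I = -0.18792404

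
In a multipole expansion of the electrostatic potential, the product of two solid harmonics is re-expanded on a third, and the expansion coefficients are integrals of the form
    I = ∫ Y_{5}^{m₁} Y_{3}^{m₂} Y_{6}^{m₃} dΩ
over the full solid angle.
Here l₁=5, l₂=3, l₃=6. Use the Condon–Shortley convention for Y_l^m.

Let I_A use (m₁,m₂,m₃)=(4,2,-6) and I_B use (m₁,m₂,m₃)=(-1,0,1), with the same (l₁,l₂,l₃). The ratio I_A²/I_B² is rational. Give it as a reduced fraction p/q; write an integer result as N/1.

Same 5,3,6: normalisation and zero-m 3j drop out of the ratio.
A: Δ: 2! 8! 4! / 15! → 1/675675; sum: t=1:−1/967680 = -1/967680; 3j²(5 3 6; 4 2 -6) = Δ·Π!·Σ² = 3/91  (sign -1)
B: Δ: 2! 8! 4! / 15! → 1/675675; sum: t=0:+1/17280 t=1:−1/2880 t=2:+1/6912 = -1/6912; 3j²(5 3 6; -1 0 1) = Δ·Π!·Σ² = 5/429  (sign +1)
I_A²/I_B² = (3/91)/(5/429) = 99/35

99/35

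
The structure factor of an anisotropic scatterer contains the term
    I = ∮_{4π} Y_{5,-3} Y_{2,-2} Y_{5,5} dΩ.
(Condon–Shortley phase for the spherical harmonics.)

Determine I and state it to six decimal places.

0.088588

Checks pass: Σm=0; 12 even; l₃=5∈[3,7].
(2·5+1)(2·2+1)(2·5+1) = 605
Δ: 2! 8! 2! / 13! → 1/38610
sum: t=0:+1/2880 t=1:−1/576 t=2:+1/2880 = -1/960
3j²(5 2 5; 0 0 0) = Δ·Π!·Σ² = 10/429  (sign +1)
sum: t=0:+1/161280 = 1/161280
3j²(5 2 5; -3 -2 5) = Δ·Π!·Σ² = 1/143  (sign +1)
combine: 4πI² = 605·10/429·1/143 = 50/507
take √, sign +1: I = 0.08858824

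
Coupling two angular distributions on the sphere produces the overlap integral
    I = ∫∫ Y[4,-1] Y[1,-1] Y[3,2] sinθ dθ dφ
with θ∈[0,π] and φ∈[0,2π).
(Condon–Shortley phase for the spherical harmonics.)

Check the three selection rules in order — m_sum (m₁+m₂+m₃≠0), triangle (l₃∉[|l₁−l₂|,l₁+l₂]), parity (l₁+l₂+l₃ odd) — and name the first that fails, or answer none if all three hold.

none

azimuthal sum: -1 − 1 + 2 = 0  ✓
3 ≤ 3 ≤ 5 (triangle on l)  ✓
L = 4 + 1 + 3 = 8 (even)  ✓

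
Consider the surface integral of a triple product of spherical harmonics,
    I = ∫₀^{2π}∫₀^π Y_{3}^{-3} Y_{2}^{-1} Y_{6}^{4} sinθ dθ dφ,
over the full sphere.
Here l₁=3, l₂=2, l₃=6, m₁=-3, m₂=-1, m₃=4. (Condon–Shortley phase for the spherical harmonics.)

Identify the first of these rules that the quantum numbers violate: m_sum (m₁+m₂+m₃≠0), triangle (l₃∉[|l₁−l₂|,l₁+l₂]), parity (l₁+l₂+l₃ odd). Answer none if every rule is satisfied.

Σmᵢ = 0  ✓
l₃∈[|l₁−l₂|,l₁+l₂]=[1,5], have l₃=6  ✗
Σlᵢ = 11 ⇒ odd

triangle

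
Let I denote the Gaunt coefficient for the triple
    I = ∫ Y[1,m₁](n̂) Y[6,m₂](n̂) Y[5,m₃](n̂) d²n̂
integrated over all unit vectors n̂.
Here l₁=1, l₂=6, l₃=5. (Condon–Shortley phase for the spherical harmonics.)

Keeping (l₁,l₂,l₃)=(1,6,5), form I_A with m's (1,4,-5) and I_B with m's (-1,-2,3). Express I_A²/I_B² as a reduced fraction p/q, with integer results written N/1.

Same 1,6,5: normalisation and zero-m 3j drop out of the ratio.
A: Δ: 2! 0! 10! / 13! → 1/858; sum: t=0:+1/7257600 = 1/7257600; 3j²(1 6 5; 1 4 -5) = Δ·Π!·Σ² = 1/858  (sign +1)
B: Δ: 2! 0! 10! / 13! → 1/858; sum: t=2:+1/161280 = 1/161280; 3j²(1 6 5; -1 -2 3) = Δ·Π!·Σ² = 1/143  (sign +1)
I_A²/I_B² = (1/858)/(1/143) = 1/6

1/6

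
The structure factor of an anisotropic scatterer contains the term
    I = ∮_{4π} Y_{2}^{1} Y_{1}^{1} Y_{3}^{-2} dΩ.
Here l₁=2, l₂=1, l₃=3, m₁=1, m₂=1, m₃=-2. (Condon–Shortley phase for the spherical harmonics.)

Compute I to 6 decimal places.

Checks pass: Σm=0; 6 even; l₃=3∈[1,3].
(2·2+1)(2·1+1)(2·3+1) = 105
Δ: 0! 4! 2! / 7! → 1/105
sum: t=0:+1/4 = 1/4
3j²(2 1 3; 0 0 0) = Δ·Π!·Σ² = 3/35  (sign -1)
sum: t=0:+1/12 = 1/12
3j²(2 1 3; 1 1 -2) = Δ·Π!·Σ² = 2/21  (sign -1)
combine: 4πI² = 105·3/35·2/21 = 6/7
take √, sign +1: I = 0.26116903

0.261169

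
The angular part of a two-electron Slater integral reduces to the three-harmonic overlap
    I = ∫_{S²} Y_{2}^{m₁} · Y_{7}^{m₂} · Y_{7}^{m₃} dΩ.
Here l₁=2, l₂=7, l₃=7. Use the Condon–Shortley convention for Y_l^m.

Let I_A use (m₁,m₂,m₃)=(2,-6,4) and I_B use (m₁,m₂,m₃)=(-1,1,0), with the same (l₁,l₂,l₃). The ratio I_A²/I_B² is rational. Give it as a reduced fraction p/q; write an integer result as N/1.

Same 2,7,7: normalisation and zero-m 3j drop out of the ratio.
A: Δ: 2! 2! 12! / 17! → 1/185640; sum: t=0:+1/159667200 = 1/159667200; 3j²(2 7 7; 2 -6 4) = Δ·Π!·Σ² = 9/1190  (sign -1)
B: Δ: 2! 2! 12! / 17! → 1/185640; sum: t=1:−1/1209600 t=2:+1/1036800 = 1/7257600; 3j²(2 7 7; -1 1 0) = Δ·Π!·Σ² = 1/2210  (sign -1)
I_A²/I_B² = (9/1190)/(1/2210) = 117/7

117/7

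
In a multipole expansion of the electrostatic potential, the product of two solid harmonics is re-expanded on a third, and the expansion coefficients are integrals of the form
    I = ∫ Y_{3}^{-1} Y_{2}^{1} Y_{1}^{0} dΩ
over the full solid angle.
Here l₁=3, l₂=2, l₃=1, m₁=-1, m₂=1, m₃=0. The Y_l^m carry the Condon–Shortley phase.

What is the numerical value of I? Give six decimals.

m-sum 0 ✓  L=6 even ✓  1≤1≤5 ✓
Π(2lᵢ+1) = 7×5×3 = 105
triangle coeff Δ(3,2,1) = 1/105
Σ_t [2,2]: t=2:+1/4 = 1/4
(3j)²=3/35 [(3 2 1; 0 0 0)], sign=-1
Σ_t [3,3]: t=3:−1/6 = -1/6
(3j)²=8/105 [(3 2 1; -1 1 0)], sign=+1
⇒ 4πI² = 24/35
I = (-1)√(24/35/(4π)) = -0.23359668

-0.233597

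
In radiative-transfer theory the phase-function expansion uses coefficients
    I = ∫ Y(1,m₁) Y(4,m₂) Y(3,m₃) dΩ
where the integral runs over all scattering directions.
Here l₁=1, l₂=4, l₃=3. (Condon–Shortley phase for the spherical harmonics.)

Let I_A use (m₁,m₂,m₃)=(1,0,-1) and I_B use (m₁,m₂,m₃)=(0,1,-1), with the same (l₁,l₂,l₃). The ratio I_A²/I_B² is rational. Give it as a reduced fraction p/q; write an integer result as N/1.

Same 1,4,3: normalisation and zero-m 3j drop out of the ratio.
A: Δ: 2! 0! 6! / 9! → 1/252; sum: t=0:+1/96 = 1/96; 3j²(1 4 3; 1 0 -1) = Δ·Π!·Σ² = 1/42  (sign +1)
B: Δ: 2! 0! 6! / 9! → 1/252; sum: t=1:−1/48 = -1/48; 3j²(1 4 3; 0 1 -1) = Δ·Π!·Σ² = 5/84  (sign -1)
I_A²/I_B² = (1/42)/(5/84) = 2/5

2/5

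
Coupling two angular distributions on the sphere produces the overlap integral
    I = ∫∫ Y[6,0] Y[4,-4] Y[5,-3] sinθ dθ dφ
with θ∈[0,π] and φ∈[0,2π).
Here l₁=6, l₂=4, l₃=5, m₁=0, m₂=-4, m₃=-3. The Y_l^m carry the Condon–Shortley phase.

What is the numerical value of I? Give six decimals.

Σmᵢ = -7 ≠ 0, so the φ-integral vanishes; I = 0

0.000000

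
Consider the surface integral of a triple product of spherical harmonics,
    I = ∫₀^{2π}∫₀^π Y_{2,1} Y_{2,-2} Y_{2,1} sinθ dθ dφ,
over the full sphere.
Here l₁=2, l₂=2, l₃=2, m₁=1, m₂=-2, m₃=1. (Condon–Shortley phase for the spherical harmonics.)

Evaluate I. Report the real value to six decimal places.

Checks pass: Σm=0; 6 even; l₃=2∈[0,4].
(2·2+1)(2·2+1)(2·2+1) = 125
Δ: 2! 2! 2! / 7! → 1/630
sum: t=0:+1/8 t=1:−1/1 t=2:+1/8 = -3/4
3j²(2 2 2; 0 0 0) = Δ·Π!·Σ² = 2/35  (sign -1)
sum: t=0:+1/4 = 1/4
3j²(2 2 2; 1 -2 1) = Δ·Π!·Σ² = 3/35  (sign -1)
combine: 4πI² = 125·2/35·3/35 = 30/49
take √, sign +1: I = 0.22072812

0.220728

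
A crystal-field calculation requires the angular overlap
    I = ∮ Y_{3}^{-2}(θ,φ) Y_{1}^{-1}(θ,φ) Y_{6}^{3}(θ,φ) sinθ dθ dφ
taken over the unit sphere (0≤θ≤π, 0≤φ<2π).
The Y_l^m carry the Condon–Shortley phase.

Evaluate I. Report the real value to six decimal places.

0.000000

triangle: need 2≤l₃≤4, have 6; I=0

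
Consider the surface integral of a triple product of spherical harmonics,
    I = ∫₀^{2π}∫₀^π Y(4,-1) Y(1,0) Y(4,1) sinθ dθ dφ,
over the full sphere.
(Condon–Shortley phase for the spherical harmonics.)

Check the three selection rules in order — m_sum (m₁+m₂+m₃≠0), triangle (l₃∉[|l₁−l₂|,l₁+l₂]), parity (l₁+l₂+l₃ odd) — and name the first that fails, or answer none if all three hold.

parity

m₁+m₂+m₃ = -1 + 0 + 1 = 0  ✓
triangle: |4−1|=3 ≤ l₃=4 ≤ 4+1=5  ✓
parity: l₁+l₂+l₃ = 9 is odd  ✗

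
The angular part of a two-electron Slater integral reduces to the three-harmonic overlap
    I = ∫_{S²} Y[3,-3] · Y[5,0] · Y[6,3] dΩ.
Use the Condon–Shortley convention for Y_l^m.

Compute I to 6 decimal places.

Rules hold: Σm=0, L=14 even, 2≤6≤8.
N = 7·11·13 = 1001
Δ = 2!·4!·8!/15! = 1/675675
Racah Σ t=0..2: t=0:+1/8640 t=1:−1/2304 t=2:+1/8640 = -7/34560
⇒ 3j(3 5 6; 0 0 0)² = 7/429, sgn -1
Racah Σ t=2..2: t=2:+1/34560 = 1/34560
⇒ 3j(3 5 6; -3 0 3)² = 4/143, sgn -1
4πI² = N·(3j₀)²·(3jₘ)² = 196/429
I = +1·√(0.456876/4π) = 0.19067531

0.190675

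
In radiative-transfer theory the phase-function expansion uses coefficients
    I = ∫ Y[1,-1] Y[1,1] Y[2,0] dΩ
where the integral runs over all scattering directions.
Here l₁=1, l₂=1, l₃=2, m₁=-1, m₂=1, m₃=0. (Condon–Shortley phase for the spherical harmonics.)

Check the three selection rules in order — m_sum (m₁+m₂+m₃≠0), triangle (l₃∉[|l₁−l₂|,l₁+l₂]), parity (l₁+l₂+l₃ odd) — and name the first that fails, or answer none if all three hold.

none

m₁+m₂+m₃ = -1 + 1 + 0 = 0  ✓
triangle: |1−1|=0 ≤ l₃=2 ≤ 1+1=2  ✓
parity: l₁+l₂+l₃ = 4 is even  ✓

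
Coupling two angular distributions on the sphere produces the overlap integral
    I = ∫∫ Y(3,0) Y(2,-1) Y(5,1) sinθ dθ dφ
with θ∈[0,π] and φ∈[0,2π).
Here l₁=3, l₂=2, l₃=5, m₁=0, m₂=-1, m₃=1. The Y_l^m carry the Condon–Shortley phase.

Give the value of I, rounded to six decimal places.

-0.214318

Checks pass: Σm=0; 10 even; l₃=5∈[1,5].
(2·3+1)(2·2+1)(2·5+1) = 385
Δ: 0! 6! 4! / 11! → 1/2310
sum: t=0:+1/144 = 1/144
3j²(3 2 5; 0 0 0) = Δ·Π!·Σ² = 10/231  (sign -1)
sum: t=0:+1/216 = 1/216
3j²(3 2 5; 0 -1 1) = Δ·Π!·Σ² = 8/231  (sign +1)
combine: 4πI² = 385·10/231·8/231 = 400/693
take √, sign -1: I = -0.21431790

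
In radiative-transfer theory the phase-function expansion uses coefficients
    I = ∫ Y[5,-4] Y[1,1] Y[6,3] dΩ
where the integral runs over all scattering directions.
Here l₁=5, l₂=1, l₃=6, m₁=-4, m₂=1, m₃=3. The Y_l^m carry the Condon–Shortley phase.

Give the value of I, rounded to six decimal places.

-0.070770

m-sum 0 ✓  L=12 even ✓  4≤6≤6 ✓
Π(2lᵢ+1) = 11×3×13 = 429
triangle coeff Δ(5,1,6) = 1/858
Σ_t [0,0]: t=0:+1/14400 = 1/14400
(3j)²=6/143 [(5 1 6; 0 0 0)], sign=+1
Σ_t [0,0]: t=0:+1/725760 = 1/725760
(3j)²=1/286 [(5 1 6; -4 1 3)], sign=-1
⇒ 4πI² = 9/143
I = (-1)√(9/143/(4π)) = -0.07076985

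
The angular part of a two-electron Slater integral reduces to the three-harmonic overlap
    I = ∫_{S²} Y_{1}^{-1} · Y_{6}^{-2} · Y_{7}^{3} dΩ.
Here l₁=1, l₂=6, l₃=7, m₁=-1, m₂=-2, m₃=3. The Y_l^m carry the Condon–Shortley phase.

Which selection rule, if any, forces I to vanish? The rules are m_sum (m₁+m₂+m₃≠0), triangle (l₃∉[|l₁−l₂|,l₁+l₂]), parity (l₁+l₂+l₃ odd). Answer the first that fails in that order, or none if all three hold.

none

azimuthal sum: -1 − 2 + 3 = 0  ✓
5 ≤ 7 ≤ 7 (triangle on l)  ✓
L = 1 + 6 + 7 = 14 (even)  ✓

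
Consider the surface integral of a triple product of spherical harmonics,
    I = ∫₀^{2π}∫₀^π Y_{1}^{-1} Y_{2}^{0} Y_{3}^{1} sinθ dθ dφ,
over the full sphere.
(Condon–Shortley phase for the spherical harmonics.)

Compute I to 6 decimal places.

m-sum 0 ✓  L=6 even ✓  1≤3≤3 ✓
Π(2lᵢ+1) = 3×5×7 = 105
triangle coeff Δ(1,2,3) = 1/105
Σ_t [0,0]: t=0:+1/4 = 1/4
(3j)²=3/35 [(1 2 3; 0 0 0)], sign=-1
Σ_t [0,0]: t=0:+1/8 = 1/8
(3j)²=2/35 [(1 2 3; -1 0 1)], sign=+1
⇒ 4πI² = 18/35
I = (-1)√(18/35/(4π)) = -0.20230066

-0.202301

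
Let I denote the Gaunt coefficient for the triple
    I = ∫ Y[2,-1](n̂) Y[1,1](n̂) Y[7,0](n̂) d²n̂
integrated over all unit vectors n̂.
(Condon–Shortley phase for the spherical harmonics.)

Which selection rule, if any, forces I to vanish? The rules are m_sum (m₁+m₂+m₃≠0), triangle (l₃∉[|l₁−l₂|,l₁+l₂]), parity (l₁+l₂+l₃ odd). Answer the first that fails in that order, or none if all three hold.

Σmᵢ = 0  ✓
l₃∈[|l₁−l₂|,l₁+l₂]=[1,3], have l₃=7  ✗
Σlᵢ = 10 ⇒ even

triangle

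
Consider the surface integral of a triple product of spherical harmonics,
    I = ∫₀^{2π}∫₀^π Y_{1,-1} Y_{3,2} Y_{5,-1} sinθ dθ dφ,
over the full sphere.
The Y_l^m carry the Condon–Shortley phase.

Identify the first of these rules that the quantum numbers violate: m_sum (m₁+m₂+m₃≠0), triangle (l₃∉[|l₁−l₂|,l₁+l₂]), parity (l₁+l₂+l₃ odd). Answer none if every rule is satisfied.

triangle

azimuthal sum: -1 + 2 − 1 = 0  ✓
2 ≤ 5 ≤ 4 (triangle on l)  ✗
L = 1 + 3 + 5 = 9 (odd)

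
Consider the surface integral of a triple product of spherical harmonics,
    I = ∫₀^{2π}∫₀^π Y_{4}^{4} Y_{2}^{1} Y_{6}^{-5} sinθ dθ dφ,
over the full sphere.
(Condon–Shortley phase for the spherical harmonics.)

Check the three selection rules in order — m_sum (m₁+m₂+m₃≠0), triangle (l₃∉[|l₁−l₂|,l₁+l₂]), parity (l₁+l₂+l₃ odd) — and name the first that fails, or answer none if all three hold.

none

Σmᵢ = 0  ✓
l₃∈[|l₁−l₂|,l₁+l₂]=[2,6], have l₃=6  ✓
Σlᵢ = 12 ⇒ even  ✓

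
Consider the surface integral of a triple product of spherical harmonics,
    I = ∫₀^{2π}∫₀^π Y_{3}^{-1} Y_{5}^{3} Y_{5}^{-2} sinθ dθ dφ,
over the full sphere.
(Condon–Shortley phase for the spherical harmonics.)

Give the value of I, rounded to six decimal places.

l₁+l₂+l₃=13 is odd: 3j(l;000)=0 ⇒ I=0

0.000000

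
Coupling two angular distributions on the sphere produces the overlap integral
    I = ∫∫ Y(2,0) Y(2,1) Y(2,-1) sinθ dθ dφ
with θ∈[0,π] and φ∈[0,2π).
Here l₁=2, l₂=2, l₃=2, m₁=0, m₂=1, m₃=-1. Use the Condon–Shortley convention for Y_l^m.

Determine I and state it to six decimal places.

-0.090112

Rules hold: Σm=0, L=6 even, 0≤2≤4.
N = 5·5·5 = 125
Δ = 2!·2!·2!/7! = 1/630
Racah Σ t=0..2: t=0:+1/8 t=1:−1/1 t=2:+1/8 = -3/4
⇒ 3j(2 2 2; 0 0 0)² = 2/35, sgn -1
Racah Σ t=1..2: t=1:−1/2 t=2:+1/4 = -1/4
⇒ 3j(2 2 2; 0 1 -1)² = 1/70, sgn +1
4πI² = N·(3j₀)²·(3jₘ)² = 5/49
I = -1·√(0.102041/4π) = -0.09011188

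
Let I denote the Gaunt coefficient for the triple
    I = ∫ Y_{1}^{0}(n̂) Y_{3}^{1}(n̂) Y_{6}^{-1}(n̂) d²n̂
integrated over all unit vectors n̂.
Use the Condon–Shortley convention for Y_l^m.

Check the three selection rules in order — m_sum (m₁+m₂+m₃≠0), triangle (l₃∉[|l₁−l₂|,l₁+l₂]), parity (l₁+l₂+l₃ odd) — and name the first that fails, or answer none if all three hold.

triangle

Σmᵢ = 0  ✓
l₃∈[|l₁−l₂|,l₁+l₂]=[2,4], have l₃=6  ✗
Σlᵢ = 10 ⇒ even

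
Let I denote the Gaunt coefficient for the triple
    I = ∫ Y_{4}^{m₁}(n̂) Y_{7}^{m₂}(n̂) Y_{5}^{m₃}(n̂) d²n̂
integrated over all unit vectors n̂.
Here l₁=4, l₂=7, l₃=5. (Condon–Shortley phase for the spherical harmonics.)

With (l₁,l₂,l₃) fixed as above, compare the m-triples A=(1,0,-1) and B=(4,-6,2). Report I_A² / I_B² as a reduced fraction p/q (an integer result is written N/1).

7/858

l's match ⇒ only the (l;m) 3-j factors differ between A and B.
A: triangle coeff Δ(4,7,5) = 1/6126120; Σ_t [1,3]: t=1:−1/345600 t=2:+1/34560 t=3:−1/41472 = 1/518400; (3j)²=7/36465 [(4 7 5; 1 0 -1)], sign=+1
B: triangle coeff Δ(4,7,5) = 1/6126120; Σ_t [0,0]: t=0:+1/7257600 = 1/7257600; (3j)²=2/85 [(4 7 5; 4 -6 2)], sign=-1
I_A²/I_B² = (7/36465)/(2/85) = 7/858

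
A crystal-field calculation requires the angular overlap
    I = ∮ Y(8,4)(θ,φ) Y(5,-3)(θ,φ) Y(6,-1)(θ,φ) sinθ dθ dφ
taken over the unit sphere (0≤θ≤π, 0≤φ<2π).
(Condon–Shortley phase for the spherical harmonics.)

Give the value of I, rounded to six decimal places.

l₁+l₂+l₃=19 is odd: 3j(l;000)=0 ⇒ I=0

0.000000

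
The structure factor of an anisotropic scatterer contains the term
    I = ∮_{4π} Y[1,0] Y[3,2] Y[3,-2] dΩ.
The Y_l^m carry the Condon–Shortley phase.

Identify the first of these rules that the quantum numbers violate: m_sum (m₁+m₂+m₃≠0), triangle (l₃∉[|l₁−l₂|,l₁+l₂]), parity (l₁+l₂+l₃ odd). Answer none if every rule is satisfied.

m₁+m₂+m₃ = 0 + 2 − 2 = 0  ✓
triangle: |1−3|=2 ≤ l₃=3 ≤ 1+3=4  ✓
parity: l₁+l₂+l₃ = 7 is odd  ✗

parity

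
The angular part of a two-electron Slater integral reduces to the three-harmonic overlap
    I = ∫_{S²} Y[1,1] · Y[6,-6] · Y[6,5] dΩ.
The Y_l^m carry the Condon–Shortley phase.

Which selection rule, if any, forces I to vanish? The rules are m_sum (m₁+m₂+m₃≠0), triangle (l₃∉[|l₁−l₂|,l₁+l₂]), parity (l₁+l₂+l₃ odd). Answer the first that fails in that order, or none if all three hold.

Σmᵢ = 0  ✓
l₃∈[|l₁−l₂|,l₁+l₂]=[5,7], have l₃=6  ✓
Σlᵢ = 13 ⇒ odd  ✗

parity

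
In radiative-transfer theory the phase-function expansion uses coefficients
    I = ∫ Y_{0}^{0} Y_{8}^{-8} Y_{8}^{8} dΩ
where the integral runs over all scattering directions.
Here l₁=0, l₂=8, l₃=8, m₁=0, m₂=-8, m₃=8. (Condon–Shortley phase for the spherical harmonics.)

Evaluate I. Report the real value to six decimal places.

0.282095

Rules hold: Σm=0, L=16 even, 8≤8≤8.
N = 1·17·17 = 289
Δ = 0!·0!·16!/17! = 1/17
Racah Σ t=0..0: t=0:+1/1625702400 = 1/1625702400
⇒ 3j(0 8 8; 0 0 0)² = 1/17, sgn +1
Racah Σ t=0..0: t=0:+1/20922789888000 = 1/20922789888000
⇒ 3j(0 8 8; 0 -8 8)² = 1/17, sgn +1
4πI² = N·(3j₀)²·(3jₘ)² = 1/1
I = +1·√(1/4π) = 0.28209479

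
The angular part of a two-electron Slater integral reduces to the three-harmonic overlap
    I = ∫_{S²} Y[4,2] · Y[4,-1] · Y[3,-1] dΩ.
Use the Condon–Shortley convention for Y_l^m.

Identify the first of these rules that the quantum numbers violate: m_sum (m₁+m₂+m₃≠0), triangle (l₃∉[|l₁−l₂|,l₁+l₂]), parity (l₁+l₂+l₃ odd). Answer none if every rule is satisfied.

parity

Σmᵢ = 0  ✓
l₃∈[|l₁−l₂|,l₁+l₂]=[0,8], have l₃=3  ✓
Σlᵢ = 11 ⇒ odd  ✗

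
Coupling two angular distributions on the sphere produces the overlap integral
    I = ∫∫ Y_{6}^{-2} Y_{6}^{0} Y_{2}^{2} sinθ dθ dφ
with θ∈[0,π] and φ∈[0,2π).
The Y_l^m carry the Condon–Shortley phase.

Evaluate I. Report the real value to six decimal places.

-0.191909

m-sum 0 ✓  L=14 even ✓  0≤2≤12 ✓
Π(2lᵢ+1) = 13×13×5 = 845
triangle coeff Δ(6,6,2) = 1/90090
Σ_t [4,6]: t=4:+1/69120 t=5:−1/14400 t=6:+1/69120 = -7/172800
(3j)²=14/715 [(6 6 2; 0 0 0)], sign=-1
Σ_t [6,6]: t=6:+1/69120 = 1/69120
(3j)²=4/143 [(6 6 2; -2 0 2)], sign=+1
⇒ 4πI² = 56/121
I = (-1)√(56/121/(4π)) = -0.19190947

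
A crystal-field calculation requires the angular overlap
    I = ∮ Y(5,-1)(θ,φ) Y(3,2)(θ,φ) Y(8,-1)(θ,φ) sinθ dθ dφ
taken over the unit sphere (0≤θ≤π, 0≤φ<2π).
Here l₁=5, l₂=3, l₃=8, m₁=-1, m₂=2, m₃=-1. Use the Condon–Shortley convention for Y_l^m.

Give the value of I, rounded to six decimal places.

Rules hold: Σm=0, L=16 even, 2≤8≤8.
N = 11·7·17 = 1309
Δ = 0!·10!·6!/17! = 1/136136
Racah Σ t=0..0: t=0:+1/518400 = 1/518400
⇒ 3j(5 3 8; 0 0 0)² = 56/2431, sgn +1
Racah Σ t=0..0: t=0:+1/2073600 = 1/2073600
⇒ 3j(5 3 8; -1 2 -1)² = 63/9724, sgn -1
4πI² = N·(3j₀)²·(3jₘ)² = 6174/31603
I = -1·√(0.195361/4π) = -0.12468500

-0.124685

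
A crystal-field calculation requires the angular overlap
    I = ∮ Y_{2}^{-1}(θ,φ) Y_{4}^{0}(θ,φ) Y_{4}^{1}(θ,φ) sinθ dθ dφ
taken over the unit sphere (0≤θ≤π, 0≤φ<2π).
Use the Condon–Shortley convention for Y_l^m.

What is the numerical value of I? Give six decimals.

m-sum 0 ✓  L=10 even ✓  2≤4≤6 ✓
Π(2lᵢ+1) = 5×9×9 = 405
triangle coeff Δ(2,4,4) = 1/13860
Σ_t [0,2]: t=0:+1/192 t=1:−1/36 t=2:+1/192 = -5/288
(3j)²=20/693 [(2 4 4; 0 0 0)], sign=-1
Σ_t [1,2]: t=1:−1/72 t=2:+1/96 = -1/288
(3j)²=1/462 [(2 4 4; -1 0 1)], sign=+1
⇒ 4πI² = 150/5929
I = (-1)√(150/5929/(4π)) = -0.04486937

-0.044869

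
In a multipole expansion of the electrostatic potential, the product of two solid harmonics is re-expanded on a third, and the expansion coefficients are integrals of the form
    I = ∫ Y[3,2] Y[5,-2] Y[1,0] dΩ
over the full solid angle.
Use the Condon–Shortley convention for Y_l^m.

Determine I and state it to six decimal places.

|3−5|≤1≤3+5 violated ⇒ I = 0

0.000000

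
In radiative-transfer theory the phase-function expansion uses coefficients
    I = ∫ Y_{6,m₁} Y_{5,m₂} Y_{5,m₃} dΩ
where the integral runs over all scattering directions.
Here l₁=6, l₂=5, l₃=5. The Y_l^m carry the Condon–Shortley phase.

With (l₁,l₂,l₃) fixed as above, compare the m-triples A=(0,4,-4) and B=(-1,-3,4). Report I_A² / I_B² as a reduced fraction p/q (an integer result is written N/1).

Shared (l₁,l₂,l₃)=(6,5,5): N and (l;000)² cancel in I_A²/I_B².
A: Δ = 6!·6!·4!/17! = 1/28588560; Racah Σ t=5..6: t=5:−1/345600 t=6:+1/3110400 = -1/388800; ⇒ 3j(6 5 5; 0 4 -4)² = 192/12155, sgn +1
B: Δ = 6!·6!·4!/17! = 1/28588560; Racah Σ t=1..2: t=1:−1/518400 t=2:+1/138240 = 11/2073600; ⇒ 3j(6 5 5; -1 -3 4)² = 77/4420, sgn -1
I_A²/I_B² = (192/12155)/(77/4420) = 768/847

768/847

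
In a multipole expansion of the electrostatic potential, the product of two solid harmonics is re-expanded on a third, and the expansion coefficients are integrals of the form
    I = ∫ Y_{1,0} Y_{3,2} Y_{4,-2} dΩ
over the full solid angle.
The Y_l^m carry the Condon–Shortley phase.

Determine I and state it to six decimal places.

0.213244

Rules hold: Σm=0, L=8 even, 2≤4≤4.
N = 3·7·9 = 189
Δ = 0!·2!·6!/9! = 1/252
Racah Σ t=0..0: t=0:+1/36 = 1/36
⇒ 3j(1 3 4; 0 0 0)² = 4/63, sgn +1
Racah Σ t=0..0: t=0:+1/120 = 1/120
⇒ 3j(1 3 4; 0 2 -2)² = 1/21, sgn +1
4πI² = N·(3j₀)²·(3jₘ)² = 4/7
I = +1·√(0.571429/4π) = 0.21324362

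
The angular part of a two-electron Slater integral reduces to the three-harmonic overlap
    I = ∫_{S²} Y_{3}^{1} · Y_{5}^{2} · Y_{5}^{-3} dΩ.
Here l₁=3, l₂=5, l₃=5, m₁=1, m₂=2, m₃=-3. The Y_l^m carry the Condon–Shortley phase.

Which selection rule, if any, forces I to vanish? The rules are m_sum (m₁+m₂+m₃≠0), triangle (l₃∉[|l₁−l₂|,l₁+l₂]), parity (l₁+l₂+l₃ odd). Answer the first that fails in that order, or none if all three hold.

parity

Σmᵢ = 0  ✓
l₃∈[|l₁−l₂|,l₁+l₂]=[2,8], have l₃=5  ✓
Σlᵢ = 13 ⇒ odd  ✗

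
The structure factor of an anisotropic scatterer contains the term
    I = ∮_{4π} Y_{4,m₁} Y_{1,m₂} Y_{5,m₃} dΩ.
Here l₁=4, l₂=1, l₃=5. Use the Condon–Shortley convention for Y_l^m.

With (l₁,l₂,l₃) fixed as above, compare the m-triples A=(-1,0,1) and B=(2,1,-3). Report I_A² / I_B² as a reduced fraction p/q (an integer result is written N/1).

l's match ⇒ only the (l;m) 3-j factors differ between A and B.
A: triangle coeff Δ(4,1,5) = 1/495; Σ_t [0,0]: t=0:+1/720 = 1/720; (3j)²=8/165 [(4 1 5; -1 0 1)], sign=+1
B: triangle coeff Δ(4,1,5) = 1/495; Σ_t [0,0]: t=0:+1/2880 = 1/2880; (3j)²=28/495 [(4 1 5; 2 1 -3)], sign=+1
I_A²/I_B² = (8/165)/(28/495) = 6/7

6/7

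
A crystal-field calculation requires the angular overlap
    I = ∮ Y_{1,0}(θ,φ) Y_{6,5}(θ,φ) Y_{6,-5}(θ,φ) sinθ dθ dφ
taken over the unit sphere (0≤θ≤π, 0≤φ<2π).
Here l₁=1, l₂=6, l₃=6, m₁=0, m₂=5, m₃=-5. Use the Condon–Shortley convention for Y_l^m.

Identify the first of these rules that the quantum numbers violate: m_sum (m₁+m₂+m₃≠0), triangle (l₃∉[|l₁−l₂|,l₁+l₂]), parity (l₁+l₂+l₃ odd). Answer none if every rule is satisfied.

parity

azimuthal sum: 0 + 5 − 5 = 0  ✓
5 ≤ 6 ≤ 7 (triangle on l)  ✓
L = 1 + 6 + 6 = 13 (odd)  ✗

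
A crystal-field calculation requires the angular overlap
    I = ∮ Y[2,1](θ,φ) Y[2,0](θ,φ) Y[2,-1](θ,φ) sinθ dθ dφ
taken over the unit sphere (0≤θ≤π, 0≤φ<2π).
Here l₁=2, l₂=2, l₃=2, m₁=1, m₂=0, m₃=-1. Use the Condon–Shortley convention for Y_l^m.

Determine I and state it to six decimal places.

-0.090112

Checks pass: Σm=0; 6 even; l₃=2∈[0,4].
(2·2+1)(2·2+1)(2·2+1) = 125
Δ: 2! 2! 2! / 7! → 1/630
sum: t=0:+1/8 t=1:−1/1 t=2:+1/8 = -3/4
3j²(2 2 2; 0 0 0) = Δ·Π!·Σ² = 2/35  (sign -1)
sum: t=0:+1/4 t=1:−1/2 = -1/4
3j²(2 2 2; 1 0 -1) = Δ·Π!·Σ² = 1/70  (sign +1)
combine: 4πI² = 125·2/35·1/70 = 5/49
take √, sign -1: I = -0.09011188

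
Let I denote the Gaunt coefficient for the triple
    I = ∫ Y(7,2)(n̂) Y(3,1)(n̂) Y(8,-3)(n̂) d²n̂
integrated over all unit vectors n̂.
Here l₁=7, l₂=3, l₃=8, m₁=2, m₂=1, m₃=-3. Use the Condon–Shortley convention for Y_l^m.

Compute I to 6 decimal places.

Rules hold: Σm=0, L=18 even, 4≤8≤10.
N = 15·7·17 = 1785
Δ = 2!·12!·4!/19! = 1/5290740
Racah Σ t=0..2: t=0:+1/7257600 t=1:−1/2073600 t=2:+1/7257600 = -1/4838400
⇒ 3j(7 3 8; 0 0 0)² = 252/20995, sgn -1
Racah Σ t=0..2: t=0:+1/29030400 t=1:−1/5806080 t=2:+1/17418240 = -1/12441600
⇒ 3j(7 3 8; 2 1 -3)² = 154/12597, sgn +1
4πI² = N·(3j₀)²·(3jₘ)² = 271656/1037153
I = -1·√(0.261925/4π) = -0.14437211

-0.144372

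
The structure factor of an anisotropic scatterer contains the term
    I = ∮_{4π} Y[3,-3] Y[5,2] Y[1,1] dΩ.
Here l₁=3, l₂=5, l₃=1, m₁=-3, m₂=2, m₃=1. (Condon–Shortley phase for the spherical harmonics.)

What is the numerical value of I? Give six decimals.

l₃=1 ∉ [2,8] — triangle fails ⇒ I = 0

0.000000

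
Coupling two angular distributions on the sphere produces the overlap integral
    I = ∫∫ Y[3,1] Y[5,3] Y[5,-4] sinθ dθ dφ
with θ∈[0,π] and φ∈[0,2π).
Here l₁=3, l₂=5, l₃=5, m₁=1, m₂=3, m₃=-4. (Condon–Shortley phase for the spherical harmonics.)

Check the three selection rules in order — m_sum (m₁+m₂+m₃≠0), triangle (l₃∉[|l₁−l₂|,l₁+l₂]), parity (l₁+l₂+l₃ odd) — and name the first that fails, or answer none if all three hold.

Σmᵢ = 0  ✓
l₃∈[|l₁−l₂|,l₁+l₂]=[2,8], have l₃=5  ✓
Σlᵢ = 13 ⇒ odd  ✗

parity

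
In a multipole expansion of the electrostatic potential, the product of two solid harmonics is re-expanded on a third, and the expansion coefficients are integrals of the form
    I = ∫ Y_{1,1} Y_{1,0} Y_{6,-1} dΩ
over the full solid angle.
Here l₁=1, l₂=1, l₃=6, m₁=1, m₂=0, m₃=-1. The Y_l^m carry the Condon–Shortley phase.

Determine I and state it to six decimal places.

|1−1|≤6≤1+1 violated ⇒ I = 0

0.000000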